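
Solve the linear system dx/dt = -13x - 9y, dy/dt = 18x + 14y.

Coefficient matrix A = [[-13, -9], [18, 14]].
Characteristic polynomial det(A - λI) = λ^2 - λ - 20 = 0.
Eigenvalues λ = 5, -4.
For λ=5: (A-λI) row 1 is [-18, -9], so an eigenvector is (-1, 2).
For λ=-4: (A-λI) row 1 is [-9, -9], so an eigenvector is (1, -1).
General solution: c_1e^(5t)(-1,2) + c_2e^(-4t)(1,-1).

x(t) = -c_1e^(5t) + c_2e^(-4t), y(t) = 2c_1e^(5t) - c_2e^(-4t)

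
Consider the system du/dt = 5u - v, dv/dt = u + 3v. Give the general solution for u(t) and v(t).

u(t) = K_1e^(4t) + K_2te^(4t) + 3K_2e^(4t), v(t) = K_1e^(4t) + K_2te^(4t) + 2K_2e^(4t)

Coefficient matrix A = [[5, -1], [1, 3]].
Characteristic polynomial det(A - λI) = λ^2 - 8λ + 16 = 0.
Single eigenvalue λ = 4 with algebraic multiplicity 2.
Eigenvector v = (1,1); generalized eigenvector w with (A-λI)w=v is (3,2).
General solution: e^(4t)[K_1·v + K_2·(t·v + w)].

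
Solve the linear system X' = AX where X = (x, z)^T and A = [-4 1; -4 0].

x(t) = -C_1e^(-2t) - C_2te^(-2t) + 2C_2e^(-2t), z(t) = -2C_1e^(-2t) - 2C_2te^(-2t) + 3C_2e^(-2t)

Coefficient matrix A = [[-4, 1], [-4, 0]].
Characteristic polynomial det(A - λI) = λ^2 + 4λ + 4 = 0.
Single eigenvalue λ = -2 with algebraic multiplicity 2.
Eigenvector v = (-1,-2); generalized eigenvector w with (A-λI)w=v is (2,3).
General solution: e^(-2t)[C_1·v + C_2·(t·v + w)].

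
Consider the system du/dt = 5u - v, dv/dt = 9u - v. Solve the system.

u(t) = c_1e^(2t) + c_2te^(2t), v(t) = 3c_1e^(2t) + 3c_2te^(2t) - c_2e^(2t)

Coefficient matrix A = [[5, -1], [9, -1]].
Characteristic polynomial det(A - λI) = λ^2 - 4λ + 4 = 0.
Single eigenvalue λ = 2 with algebraic multiplicity 2.
Eigenvector v = (1,3); generalized eigenvector w with (A-λI)w=v is (0,-1).
General solution: e^(2t)[c_1·v + c_2·(t·v + w)].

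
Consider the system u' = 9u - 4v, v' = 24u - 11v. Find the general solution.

u(t) = K_1e^(t) - K_2e^(-3t), v(t) = 2K_1e^(t) - 3K_2e^(-3t)

Coefficient matrix A = [[9, -4], [24, -11]].
Characteristic polynomial det(A - λI) = λ^2 + 2λ - 3 = 0.
Eigenvalues λ = 1, -3.
For λ=1: (A-λI) row 1 is [8, -4], so an eigenvector is (1, 2).
For λ=-3: (A-λI) row 1 is [12, -4], so an eigenvector is (-1, -3).
General solution: K_1e^(t)(1,2) + K_2e^(-3t)(-1,-3).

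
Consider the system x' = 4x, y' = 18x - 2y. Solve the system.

Coefficient matrix A = [[4, 0], [18, -2]].
Characteristic polynomial det(A - λI) = λ^2 - 2λ - 8 = 0.
Eigenvalues λ = -2, 4.
For λ=-2: (A-λI) row 1 is [6, 0], so an eigenvector is (0, -1).
For λ=4: (A-λI) row 2 is [18, -6], so an eigenvector is (-1, -3).
General solution: K_1e^(-2t)(0,-1) + K_2e^(4t)(-1,-3).

x(t) = -K_2e^(4t), y(t) = -K_1e^(-2t) - 3K_2e^(4t)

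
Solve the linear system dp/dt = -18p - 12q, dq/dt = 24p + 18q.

Coefficient matrix A = [[-18, -12], [24, 18]].
Characteristic polynomial det(A - λI) = λ^2 - 36 = 0.
Eigenvalues λ = 6, -6.
For λ=6: (A-λI) row 1 is [-24, -12], so an eigenvector is (1, -2).
For λ=-6: (A-λI) row 1 is [-12, -12], so an eigenvector is (-1, 1).
General solution: C_1e^(6t)(1,-2) + C_2e^(-6t)(-1,1).

p(t) = C_1e^(6t) - C_2e^(-6t), q(t) = -2C_1e^(6t) + C_2e^(-6t)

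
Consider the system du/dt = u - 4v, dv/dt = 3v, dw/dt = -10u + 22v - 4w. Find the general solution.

Coefficient matrix A = [[1, -4, 0], [0, 3, 0], [-10, 22, -4]].
det(A - λI) = 0 gives eigenvalues λ = 1, 3, -4.
For λ=1: eigenvector (1,0,-2).
For λ=3: eigenvector (-2,1,6).
For λ=-4: eigenvector (0,0,1).
General solution: c_1e^(t)(1,0,-2) + c_2e^(3t)(-2,1,6) + c_3e^(-4t)(0,0,1).

u(t) = c_1e^(t) - 2c_2e^(3t), v(t) = c_2e^(3t), w(t) = -2c_1e^(t) + 6c_2e^(3t) + c_3e^(-4t)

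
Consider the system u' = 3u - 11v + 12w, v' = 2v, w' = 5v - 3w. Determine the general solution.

u(t) = c_1e^(3t) + 2c_2e^(-3t) - c_3e^(2t), v(t) = c_3e^(2t), w(t) = -c_2e^(-3t) + c_3e^(2t)

Coefficient matrix A = [[3, -11, 12], [0, 2, 0], [0, 5, -3]].
det(A - λI) = 0 gives eigenvalues λ = 3, -3, 2.
For λ=3: eigenvector (1,0,0).
For λ=-3: eigenvector (2,0,-1).
For λ=2: eigenvector (-1,1,1).
General solution: c_1e^(3t)(1,0,0) + c_2e^(-3t)(2,0,-1) + c_3e^(2t)(-1,1,1).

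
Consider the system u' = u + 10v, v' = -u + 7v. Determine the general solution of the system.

u(t) = -3C_1e^(4t)sin(t) + C_1e^(4t)cos(t) + C_2e^(4t)sin(t) + 3C_2e^(4t)cos(t), v(t) = -C_1e^(4t)sin(t) + C_2e^(4t)cos(t)

Coefficient matrix A = [[1, 10], [-1, 7]].
Characteristic polynomial det(A - λI) = λ^2 - 8λ + 17 = 0.
Eigenvalues λ = 4 ± i (complex conjugate pair).
For λ=4+i: an eigenvector is (1,0) - i(-3,-1) = (1 + 3i, 0 + i).
A real fundamental pair from Re and Im of e^((4+i)t)v: X_1 = e^(4t)(cos(t)·(1,0) + sin(t)·(-3,-1)), X_2 = e^(4t)(sin(t)·(1,0) - cos(t)·(-3,-1)).
General solution: C_1X_1 + C_2X_2.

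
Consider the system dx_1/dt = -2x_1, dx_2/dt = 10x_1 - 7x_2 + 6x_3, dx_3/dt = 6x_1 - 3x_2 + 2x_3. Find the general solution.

x_1(t) = c_1e^(-2t), x_2(t) = 2c_1e^(-2t) + 2c_2e^(-4t) + c_3e^(-t), x_3(t) = c_2e^(-4t) + c_3e^(-t)

Coefficient matrix A = [[-2, 0, 0], [10, -7, 6], [6, -3, 2]].
det(A - λI) = 0 gives eigenvalues λ = -2, -4, -1.
For λ=-2: eigenvector (1,2,0).
For λ=-4: eigenvector (0,2,1).
For λ=-1: eigenvector (0,1,1).
General solution: c_1e^(-2t)(1,2,0) + c_2e^(-4t)(0,2,1) + c_3e^(-t)(0,1,1).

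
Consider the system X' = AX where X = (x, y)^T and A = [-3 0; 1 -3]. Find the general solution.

Coefficient matrix A = [[-3, 0], [1, -3]].
Characteristic polynomial det(A - λI) = λ^2 + 6λ + 9 = 0.
Single eigenvalue λ = -3 with algebraic multiplicity 2.
Eigenvector v = (0,-1); generalized eigenvector w with (A-λI)w=v is (-1,-2).
General solution: e^(-3t)[K_1·v + K_2·(t·v + w)].

x(t) = -K_2e^(-3t), y(t) = -K_1e^(-3t) - K_2te^(-3t) - 2K_2e^(-3t)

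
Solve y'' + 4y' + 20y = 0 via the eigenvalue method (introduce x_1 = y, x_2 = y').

Let x_1 = y, x_2 = y'. Then x_1' = x_2 and x_2' = -20x_1 - 4x_2.
A = [[0,1],[-20,-4]]; det(A-λI) = λ^2 + 4λ + 20.
Eigenvalues λ = -2 ± 4i.

y(t) = C_1e^(-2t)cos(4t) + C_2e^(-2t)sin(4t)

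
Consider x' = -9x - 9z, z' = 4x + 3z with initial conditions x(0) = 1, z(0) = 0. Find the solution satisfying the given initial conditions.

x(t) = -6te^(-3t) + e^(-3t), z(t) = 4te^(-3t)

Coefficient matrix A = [[-9, -9], [4, 3]].
Characteristic polynomial det(A - λI) = λ^2 + 6λ + 9 = 0.
Single eigenvalue λ = -3 with algebraic multiplicity 2.
Eigenvector v = (3,-2); generalized eigenvector w with (A-λI)w=v is (1,-1).
General solution: e^(-3t)[C_1·v + C_2·(t·v + w)].
Applying x(0)=1, z(0)=0 gives C_1=1, C_2=-2.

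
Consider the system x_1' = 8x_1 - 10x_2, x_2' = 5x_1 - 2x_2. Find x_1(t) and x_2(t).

x_1(t) = c_1e^(3t)sin(5t) - c_1e^(3t)cos(5t) - c_2e^(3t)sin(5t) - c_2e^(3t)cos(5t), x_2(t) = -c_1e^(3t)cos(5t) - c_2e^(3t)sin(5t)

Coefficient matrix A = [[8, -10], [5, -2]].
Characteristic polynomial det(A - λI) = λ^2 - 6λ + 34 = 0.
Eigenvalues λ = 3 ± 5i (complex conjugate pair).
For λ=3+5i: an eigenvector is (-1,-1) - i(1,0) = (-1 - i, -1).
A real fundamental pair from Re and Im of e^((3+5i)t)v: X_1 = e^(3t)(cos(5t)·(-1,-1) + sin(5t)·(1,0)), X_2 = e^(3t)(sin(5t)·(-1,-1) - cos(5t)·(1,0)).
General solution: c_1X_1 + c_2X_2.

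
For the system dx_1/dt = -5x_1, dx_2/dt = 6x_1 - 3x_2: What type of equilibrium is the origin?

stable node

A = [[-5,0],[6,-3]]; det(A-λI) = λ^2 + 8λ + 15.
λ = -3, -5: both negative.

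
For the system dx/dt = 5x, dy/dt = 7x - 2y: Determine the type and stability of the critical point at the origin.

saddle

A = [[5,0],[7,-2]]; det(A-λI) = λ^2 - 3λ - 10.
λ = -2, 5: opposite signs.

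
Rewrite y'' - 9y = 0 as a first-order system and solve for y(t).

y(t) = K_1e^(-3t) + K_2e^(3t)

Let x_1 = y, x_2 = y'. Then x_1' = x_2 and x_2' = 9x_1.
A = [[0,1],[9,0]]; det(A-λI) = λ^2 - 9.
Eigenvalues λ = -3, 3 with eigenvectors (1,-3), (1,3).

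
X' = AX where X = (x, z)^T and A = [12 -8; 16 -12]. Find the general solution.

x(t) = -c_1e^(4t) - c_2e^(-4t), z(t) = -c_1e^(4t) - 2c_2e^(-4t)

Coefficient matrix A = [[12, -8], [16, -12]].
Characteristic polynomial det(A - λI) = λ^2 - 16 = 0.
Eigenvalues λ = 4, -4.
For λ=4: (A-λI) row 1 is [8, -8], so an eigenvector is (-1, -1).
For λ=-4: (A-λI) row 1 is [16, -8], so an eigenvector is (-1, -2).
General solution: c_1e^(4t)(-1,-1) + c_2e^(-4t)(-1,-2).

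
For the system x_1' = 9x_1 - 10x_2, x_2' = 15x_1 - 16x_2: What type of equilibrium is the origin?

stable node

A = [[9,-10],[15,-16]]; det(A-λI) = λ^2 + 7λ + 6.
λ = -6, -1: both negative.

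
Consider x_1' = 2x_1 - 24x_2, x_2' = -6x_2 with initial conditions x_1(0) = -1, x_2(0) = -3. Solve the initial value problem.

Coefficient matrix A = [[2, -24], [0, -6]].
Characteristic polynomial det(A - λI) = λ^2 + 4λ - 12 = 0.
Eigenvalues λ = -6, 2.
For λ=-6: (A-λI) row 1 is [8, -24], so an eigenvector is (-3, -1).
For λ=2: (A-λI) row 1 is [0, -24], so an eigenvector is (-1, 0).
General solution: C_1e^(-6t)(-3,-1) + C_2e^(2t)(-1,0).
Applying x_1(0)=-1, x_2(0)=-3 gives C_1=3, C_2=-8.

x_1(t) = 8e^(2t) - 9e^(-6t), x_2(t) = -3e^(-6t)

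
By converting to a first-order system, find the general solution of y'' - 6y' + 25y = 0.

Let x_1 = y, x_2 = y'. Then x_1' = x_2 and x_2' = -25x_1 + 6x_2.
A = [[0,1],[-25,6]]; det(A-λI) = λ^2 - 6λ + 25.
Eigenvalues λ = 3 ± 4i.

y(t) = C_1e^(3t)cos(4t) + C_2e^(3t)sin(4t)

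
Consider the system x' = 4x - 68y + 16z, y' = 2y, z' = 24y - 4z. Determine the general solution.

x(t) = K_1e^(4t) - 2K_2e^(-4t) + 2K_3e^(2t), y(t) = K_3e^(2t), z(t) = K_2e^(-4t) + 4K_3e^(2t)

Coefficient matrix A = [[4, -68, 16], [0, 2, 0], [0, 24, -4]].
det(A - λI) = 0 gives eigenvalues λ = 4, -4, 2.
For λ=4: eigenvector (1,0,0).
For λ=-4: eigenvector (-2,0,1).
For λ=2: eigenvector (2,1,4).
General solution: K_1e^(4t)(1,0,0) + K_2e^(-4t)(-2,0,1) + K_3e^(2t)(2,1,4).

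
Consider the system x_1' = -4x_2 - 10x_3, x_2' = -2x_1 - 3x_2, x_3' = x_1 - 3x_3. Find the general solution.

x_1(t) = c_1e^(-2t) - 2c_3e^(-t), x_2(t) = -2c_1e^(-2t) + 5c_2e^(-3t) + 2c_3e^(-t), x_3(t) = c_1e^(-2t) - 2c_2e^(-3t) - c_3e^(-t)

Coefficient matrix A = [[0, -4, -10], [-2, -3, 0], [1, 0, -3]].
det(A - λI) = 0 gives eigenvalues λ = -2, -3, -1.
For λ=-2: eigenvector (1,-2,1).
For λ=-3: eigenvector (0,5,-2).
For λ=-1: eigenvector (-2,2,-1).
General solution: c_1e^(-2t)(1,-2,1) + c_2e^(-3t)(0,5,-2) + c_3e^(-t)(-2,2,-1).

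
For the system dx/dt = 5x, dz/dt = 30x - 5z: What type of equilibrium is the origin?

A = [[5,0],[30,-5]]; det(A-λI) = λ^2 - 25.
λ = 5, -5: opposite signs.

saddle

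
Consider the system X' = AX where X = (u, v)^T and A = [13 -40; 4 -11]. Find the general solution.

Coefficient matrix A = [[13, -40], [4, -11]].
Characteristic polynomial det(A - λI) = λ^2 - 2λ + 17 = 0.
Eigenvalues λ = 1 ± 4i (complex conjugate pair).
For λ=1+4i: an eigenvector is (3,1) - i(-1,0) = (3 + i, 1).
A real fundamental pair from Re and Im of e^((1+4i)t)v: X_1 = e^(t)(cos(4t)·(3,1) + sin(4t)·(-1,0)), X_2 = e^(t)(sin(4t)·(3,1) - cos(4t)·(-1,0)).
General solution: c_1X_1 + c_2X_2.

u(t) = -c_1e^(t)sin(4t) + 3c_1e^(t)cos(4t) + 3c_2e^(t)sin(4t) + c_2e^(t)cos(4t), v(t) = c_1e^(t)cos(4t) + c_2e^(t)sin(4t)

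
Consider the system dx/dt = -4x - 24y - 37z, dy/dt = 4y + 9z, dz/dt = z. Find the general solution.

Coefficient matrix A = [[-4, -24, -37], [0, 4, 9], [0, 0, 1]].
det(A - λI) = 0 gives eigenvalues λ = 1, 4, -4.
For λ=1: eigenvector (7,-3,1).
For λ=4: eigenvector (-3,1,0).
For λ=-4: eigenvector (1,0,0).
General solution: K_1e^(t)(7,-3,1) + K_2e^(4t)(-3,1,0) + K_3e^(-4t)(1,0,0).

x(t) = 7K_1e^(t) - 3K_2e^(4t) + K_3e^(-4t), y(t) = -3K_1e^(t) + K_2e^(4t), z(t) = K_1e^(t)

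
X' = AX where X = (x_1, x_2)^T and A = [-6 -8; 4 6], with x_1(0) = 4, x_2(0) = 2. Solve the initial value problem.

Coefficient matrix A = [[-6, -8], [4, 6]].
Characteristic polynomial det(A - λI) = λ^2 - 4 = 0.
Eigenvalues λ = -2, 2.
For λ=-2: (A-λI) row 1 is [-4, -8], so an eigenvector is (-2, 1).
For λ=2: (A-λI) row 1 is [-8, -8], so an eigenvector is (-1, 1).
General solution: c_1e^(-2t)(-2,1) + c_2e^(2t)(-1,1).
Applying x_1(0)=4, x_2(0)=2 gives c_1=-6, c_2=8.

x_1(t) = -8e^(2t) + 12e^(-2t), x_2(t) = 8e^(2t) - 6e^(-2t)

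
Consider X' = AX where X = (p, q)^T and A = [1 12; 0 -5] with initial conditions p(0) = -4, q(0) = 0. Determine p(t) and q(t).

Coefficient matrix A = [[1, 12], [0, -5]].
Characteristic polynomial det(A - λI) = λ^2 + 4λ - 5 = 0.
Eigenvalues λ = 1, -5.
For λ=1: (A-λI) row 1 is [0, 12], so an eigenvector is (-1, 0).
For λ=-5: (A-λI) row 1 is [6, 12], so an eigenvector is (-2, 1).
General solution: c_1e^(t)(-1,0) + c_2e^(-5t)(-2,1).
Applying p(0)=-4, q(0)=0 gives c_1=4, c_2=0.

p(t) = -4e^(t), q(t) = 0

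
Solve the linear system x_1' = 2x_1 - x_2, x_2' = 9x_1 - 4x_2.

x_1(t) = -C_1e^(-t) - C_2te^(-t), x_2(t) = -3C_1e^(-t) - 3C_2te^(-t) + C_2e^(-t)

Coefficient matrix A = [[2, -1], [9, -4]].
Characteristic polynomial det(A - λI) = λ^2 + 2λ + 1 = 0.
Single eigenvalue λ = -1 with algebraic multiplicity 2.
Eigenvector v = (-1,-3); generalized eigenvector w with (A-λI)w=v is (0,1).
General solution: e^(-t)[C_1·v + C_2·(t·v + w)].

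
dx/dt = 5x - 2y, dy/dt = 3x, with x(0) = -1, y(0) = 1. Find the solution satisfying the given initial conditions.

x(t) = -5e^(3t) + 4e^(2t), y(t) = -5e^(3t) + 6e^(2t)

Coefficient matrix A = [[5, -2], [3, 0]].
Characteristic polynomial det(A - λI) = λ^2 - 5λ + 6 = 0.
Eigenvalues λ = 3, 2.
For λ=3: (A-λI) row 1 is [2, -2], so an eigenvector is (1, 1).
For λ=2: (A-λI) row 1 is [3, -2], so an eigenvector is (-2, -3).
General solution: c_1e^(3t)(1,1) + c_2e^(2t)(-2,-3).
Applying x(0)=-1, y(0)=1 gives c_1=-5, c_2=-2.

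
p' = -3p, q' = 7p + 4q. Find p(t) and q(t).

p(t) = -K_2e^(-3t), q(t) = K_1e^(4t) + K_2e^(-3t)

Coefficient matrix A = [[-3, 0], [7, 4]].
Characteristic polynomial det(A - λI) = λ^2 - λ - 12 = 0.
Eigenvalues λ = 4, -3.
For λ=4: (A-λI) row 1 is [-7, 0], so an eigenvector is (0, 1).
For λ=-3: (A-λI) row 2 is [7, 7], so an eigenvector is (-1, 1).
General solution: K_1e^(4t)(0,1) + K_2e^(-3t)(-1,1).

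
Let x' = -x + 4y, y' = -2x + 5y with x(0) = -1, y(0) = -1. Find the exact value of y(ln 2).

-8

A = [[-1,4],[-2,5]]; eigenvalues λ = 3, 1.
Eigenvectors: (-1,-1) for λ=3, (-2,-1) for λ=1.
From the initial condition, c_1 = 1, c_2 = 0.
y(ln 2) = (1)(2^3)(-1) + (0)(2^1)(-1) = -8.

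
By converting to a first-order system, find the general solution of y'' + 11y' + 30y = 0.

Let x_1 = y, x_2 = y'. Then x_1' = x_2 and x_2' = -30x_1 - 11x_2.
A = [[0,1],[-30,-11]]; det(A-λI) = λ^2 + 11λ + 30.
Eigenvalues λ = -6, -5 with eigenvectors (1,-6), (1,-5).

y(t) = K_1e^(-6t) + K_2e^(-5t)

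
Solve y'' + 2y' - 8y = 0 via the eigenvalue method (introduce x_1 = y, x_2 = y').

y(t) = K_1e^(-4t) + K_2e^(2t)

Let x_1 = y, x_2 = y'. Then x_1' = x_2 and x_2' = 8x_1 - 2x_2.
A = [[0,1],[8,-2]]; det(A-λI) = λ^2 + 2λ - 8.
Eigenvalues λ = -4, 2 with eigenvectors (1,-4), (1,2).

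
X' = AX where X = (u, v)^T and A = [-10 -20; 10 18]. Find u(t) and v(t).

u(t) = -3C_1e^(4t)sin(2t) - C_1e^(4t)cos(2t) - C_2e^(4t)sin(2t) + 3C_2e^(4t)cos(2t), v(t) = 2C_1e^(4t)sin(2t) + C_1e^(4t)cos(2t) + C_2e^(4t)sin(2t) - 2C_2e^(4t)cos(2t)

Coefficient matrix A = [[-10, -20], [10, 18]].
Characteristic polynomial det(A - λI) = λ^2 - 8λ + 20 = 0.
Eigenvalues λ = 4 ± 2i (complex conjugate pair).
For λ=4+2i: an eigenvector is (-1,1) - i(-3,2) = (-1 + 3i, 1 - 2i).
A real fundamental pair from Re and Im of e^((4+2i)t)v: X_1 = e^(4t)(cos(2t)·(-1,1) + sin(2t)·(-3,2)), X_2 = e^(4t)(sin(2t)·(-1,1) - cos(2t)·(-3,2)).
General solution: C_1X_1 + C_2X_2.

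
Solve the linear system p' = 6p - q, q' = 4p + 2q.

p(t) = C_1e^(4t) + C_2te^(4t) + 2C_2e^(4t), q(t) = 2C_1e^(4t) + 2C_2te^(4t) + 3C_2e^(4t)

Coefficient matrix A = [[6, -1], [4, 2]].
Characteristic polynomial det(A - λI) = λ^2 - 8λ + 16 = 0.
Single eigenvalue λ = 4 with algebraic multiplicity 2.
Eigenvector v = (1,2); generalized eigenvector w with (A-λI)w=v is (2,3).
General solution: e^(4t)[C_1·v + C_2·(t·v + w)].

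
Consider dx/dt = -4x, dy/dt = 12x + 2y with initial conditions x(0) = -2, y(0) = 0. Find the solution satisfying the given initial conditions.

Coefficient matrix A = [[-4, 0], [12, 2]].
Characteristic polynomial det(A - λI) = λ^2 + 2λ - 8 = 0.
Eigenvalues λ = 2, -4.
For λ=2: (A-λI) row 1 is [-6, 0], so an eigenvector is (0, -1).
For λ=-4: (A-λI) row 2 is [12, 6], so an eigenvector is (-1, 2).
General solution: c_1e^(2t)(0,-1) + c_2e^(-4t)(-1,2).
Applying x(0)=-2, y(0)=0 gives c_1=4, c_2=2.

x(t) = -2e^(-4t), y(t) = -4e^(2t) + 4e^(-4t)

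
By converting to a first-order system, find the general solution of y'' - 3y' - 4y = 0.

Let x_1 = y, x_2 = y'. Then x_1' = x_2 and x_2' = 4x_1 + 3x_2.
A = [[0,1],[4,3]]; det(A-λI) = λ^2 - 3λ - 4.
Eigenvalues λ = 4, -1 with eigenvectors (1,4), (1,-1).

y(t) = c_1e^(4t) + c_2e^(-t)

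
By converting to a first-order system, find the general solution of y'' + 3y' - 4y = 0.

Let x_1 = y, x_2 = y'. Then x_1' = x_2 and x_2' = 4x_1 - 3x_2.
A = [[0,1],[4,-3]]; det(A-λI) = λ^2 + 3λ - 4.
Eigenvalues λ = 1, -4 with eigenvectors (1,1), (1,-4).

y(t) = C_1e^(t) + C_2e^(-4t)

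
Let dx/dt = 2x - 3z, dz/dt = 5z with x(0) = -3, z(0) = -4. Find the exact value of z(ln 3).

A = [[2,-3],[0,5]]; eigenvalues λ = 2, 5.
Eigenvectors: (-1,0) for λ=2, (-1,1) for λ=5.
From the initial condition, c_1 = 7, c_2 = -4.
z(ln 3) = (7)(3^2)(0) + (-4)(3^5)(1) = -972.

-972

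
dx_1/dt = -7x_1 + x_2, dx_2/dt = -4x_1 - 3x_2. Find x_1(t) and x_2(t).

x_1(t) = c_1e^(-5t) + c_2te^(-5t) - c_2e^(-5t), x_2(t) = 2c_1e^(-5t) + 2c_2te^(-5t) - c_2e^(-5t)

Coefficient matrix A = [[-7, 1], [-4, -3]].
Characteristic polynomial det(A - λI) = λ^2 + 10λ + 25 = 0.
Single eigenvalue λ = -5 with algebraic multiplicity 2.
Eigenvector v = (1,2); generalized eigenvector w with (A-λI)w=v is (-1,-1).
General solution: e^(-5t)[c_1·v + c_2·(t·v + w)].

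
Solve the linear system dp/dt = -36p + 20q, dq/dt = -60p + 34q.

Coefficient matrix A = [[-36, 20], [-60, 34]].
Characteristic polynomial det(A - λI) = λ^2 + 2λ - 24 = 0.
Eigenvalues λ = 4, -6.
For λ=4: (A-λI) row 1 is [-40, 20], so an eigenvector is (-1, -2).
For λ=-6: (A-λI) row 1 is [-30, 20], so an eigenvector is (-2, -3).
General solution: C_1e^(4t)(-1,-2) + C_2e^(-6t)(-2,-3).

p(t) = -C_1e^(4t) - 2C_2e^(-6t), q(t) = -2C_1e^(4t) - 3C_2e^(-6t)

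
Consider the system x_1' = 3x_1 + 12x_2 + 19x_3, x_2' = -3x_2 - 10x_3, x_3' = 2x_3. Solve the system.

Coefficient matrix A = [[3, 12, 19], [0, -3, -10], [0, 0, 2]].
det(A - λI) = 0 gives eigenvalues λ = 3, -3, 2.
For λ=3: eigenvector (1,0,0).
For λ=-3: eigenvector (-2,1,0).
For λ=2: eigenvector (5,-2,1).
General solution: c_1e^(3t)(1,0,0) + c_2e^(-3t)(-2,1,0) + c_3e^(2t)(5,-2,1).

x_1(t) = c_1e^(3t) - 2c_2e^(-3t) + 5c_3e^(2t), x_2(t) = c_2e^(-3t) - 2c_3e^(2t), x_3(t) = c_3e^(2t)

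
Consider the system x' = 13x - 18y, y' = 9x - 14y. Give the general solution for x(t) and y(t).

x(t) = c_1e^(-5t) + 2c_2e^(4t), y(t) = c_1e^(-5t) + c_2e^(4t)

Coefficient matrix A = [[13, -18], [9, -14]].
Characteristic polynomial det(A - λI) = λ^2 + λ - 20 = 0.
Eigenvalues λ = -5, 4.
For λ=-5: (A-λI) row 1 is [18, -18], so an eigenvector is (1, 1).
For λ=4: (A-λI) row 1 is [9, -18], so an eigenvector is (2, 1).
General solution: c_1e^(-5t)(1,1) + c_2e^(4t)(2,1).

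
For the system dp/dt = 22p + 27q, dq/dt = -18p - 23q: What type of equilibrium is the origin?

saddle

A = [[22,27],[-18,-23]]; det(A-λI) = λ^2 + λ - 20.
λ = -5, 4: opposite signs.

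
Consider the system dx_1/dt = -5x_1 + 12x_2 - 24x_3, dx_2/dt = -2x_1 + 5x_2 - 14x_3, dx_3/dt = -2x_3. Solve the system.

x_1(t) = 2C_2e^(t) + 3C_3e^(-t), x_2(t) = 2C_1e^(-2t) + C_2e^(t) + C_3e^(-t), x_3(t) = C_1e^(-2t)

Coefficient matrix A = [[-5, 12, -24], [-2, 5, -14], [0, 0, -2]].
det(A - λI) = 0 gives eigenvalues λ = -2, 1, -1.
For λ=-2: eigenvector (0,2,1).
For λ=1: eigenvector (2,1,0).
For λ=-1: eigenvector (3,1,0).
General solution: C_1e^(-2t)(0,2,1) + C_2e^(t)(2,1,0) + C_3e^(-t)(3,1,0).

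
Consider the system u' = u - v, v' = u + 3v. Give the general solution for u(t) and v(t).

Coefficient matrix A = [[1, -1], [1, 3]].
Characteristic polynomial det(A - λI) = λ^2 - 4λ + 4 = 0.
Single eigenvalue λ = 2 with algebraic multiplicity 2.
Eigenvector v = (-1,1); generalized eigenvector w with (A-λI)w=v is (3,-2).
General solution: e^(2t)[C_1·v + C_2·(t·v + w)].

u(t) = -C_1e^(2t) - C_2te^(2t) + 3C_2e^(2t), v(t) = C_1e^(2t) + C_2te^(2t) - 2C_2e^(2t)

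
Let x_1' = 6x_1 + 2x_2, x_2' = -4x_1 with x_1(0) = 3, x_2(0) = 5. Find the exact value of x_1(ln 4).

A = [[6,2],[-4,0]]; eigenvalues λ = 2, 4.
Eigenvectors: (1,-2) for λ=2, (1,-1) for λ=4.
From the initial condition, c_1 = -8, c_2 = 11.
x_1(ln 4) = (-8)(4^2)(1) + (11)(4^4)(1) = 2688.

2688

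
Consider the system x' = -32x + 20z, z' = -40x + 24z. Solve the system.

Coefficient matrix A = [[-32, 20], [-40, 24]].
Characteristic polynomial det(A - λI) = λ^2 + 8λ + 32 = 0.
Eigenvalues λ = -4 ± 4i (complex conjugate pair).
For λ=-4+4i: an eigenvector is (1,1) - i(-2,-3) = (1 + 2i, 1 + 3i).
A real fundamental pair from Re and Im of e^((-4+4i)t)v: X_1 = e^(-4t)(cos(4t)·(1,1) + sin(4t)·(-2,-3)), X_2 = e^(-4t)(sin(4t)·(1,1) - cos(4t)·(-2,-3)).
General solution: c_1X_1 + c_2X_2.

x(t) = -2c_1e^(-4t)sin(4t) + c_1e^(-4t)cos(4t) + c_2e^(-4t)sin(4t) + 2c_2e^(-4t)cos(4t), z(t) = -3c_1e^(-4t)sin(4t) + c_1e^(-4t)cos(4t) + c_2e^(-4t)sin(4t) + 3c_2e^(-4t)cos(4t)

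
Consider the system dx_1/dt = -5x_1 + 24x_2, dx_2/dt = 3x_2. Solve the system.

x_1(t) = -3C_1e^(3t) - C_2e^(-5t), x_2(t) = -C_1e^(3t)

Coefficient matrix A = [[-5, 24], [0, 3]].
Characteristic polynomial det(A - λI) = λ^2 + 2λ - 15 = 0.
Eigenvalues λ = 3, -5.
For λ=3: (A-λI) row 1 is [-8, 24], so an eigenvector is (-3, -1).
For λ=-5: (A-λI) row 1 is [0, 24], so an eigenvector is (-1, 0).
General solution: C_1e^(3t)(-3,-1) + C_2e^(-5t)(-1,0).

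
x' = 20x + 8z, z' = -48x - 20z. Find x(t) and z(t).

x(t) = c_1e^(4t) + c_2e^(-4t), z(t) = -2c_1e^(4t) - 3c_2e^(-4t)

Coefficient matrix A = [[20, 8], [-48, -20]].
Characteristic polynomial det(A - λI) = λ^2 - 16 = 0.
Eigenvalues λ = 4, -4.
For λ=4: (A-λI) row 1 is [16, 8], so an eigenvector is (1, -2).
For λ=-4: (A-λI) row 1 is [24, 8], so an eigenvector is (1, -3).
General solution: c_1e^(4t)(1,-2) + c_2e^(-4t)(1,-3).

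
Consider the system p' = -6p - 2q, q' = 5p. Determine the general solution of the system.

Coefficient matrix A = [[-6, -2], [5, 0]].
Characteristic polynomial det(A - λI) = λ^2 + 6λ + 10 = 0.
Eigenvalues λ = -3 ± i (complex conjugate pair).
For λ=-3+i: an eigenvector is (-1,1) - i(1,-2) = (-1 - i, 1 + 2i).
A real fundamental pair from Re and Im of e^((-3+i)t)v: X_1 = e^(-3t)(cos(t)·(-1,1) + sin(t)·(1,-2)), X_2 = e^(-3t)(sin(t)·(-1,1) - cos(t)·(1,-2)).
General solution: c_1X_1 + c_2X_2.

p(t) = c_1e^(-3t)sin(t) - c_1e^(-3t)cos(t) - c_2e^(-3t)sin(t) - c_2e^(-3t)cos(t), q(t) = -2c_1e^(-3t)sin(t) + c_1e^(-3t)cos(t) + c_2e^(-3t)sin(t) + 2c_2e^(-3t)cos(t)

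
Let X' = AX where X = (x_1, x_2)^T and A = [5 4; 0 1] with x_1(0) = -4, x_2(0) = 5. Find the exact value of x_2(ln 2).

A = [[5,4],[0,1]]; eigenvalues λ = 1, 5.
Eigenvectors: (1,-1) for λ=1, (1,0) for λ=5.
From the initial condition, c_1 = -5, c_2 = 1.
x_2(ln 2) = (-5)(2^1)(-1) + (1)(2^5)(0) = 10.

10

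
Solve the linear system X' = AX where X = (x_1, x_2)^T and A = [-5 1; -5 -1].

Coefficient matrix A = [[-5, 1], [-5, -1]].
Characteristic polynomial det(A - λI) = λ^2 + 6λ + 10 = 0.
Eigenvalues λ = -3 ± i (complex conjugate pair).
For λ=-3+i: an eigenvector is (0,1) - i(1,2) = (0 - i, 1 - 2i).
A real fundamental pair from Re and Im of e^((-3+i)t)v: X_1 = e^(-3t)(cos(t)·(0,1) + sin(t)·(1,2)), X_2 = e^(-3t)(sin(t)·(0,1) - cos(t)·(1,2)).
General solution: K_1X_1 + K_2X_2.

x_1(t) = K_1e^(-3t)sin(t) - K_2e^(-3t)cos(t), x_2(t) = 2K_1e^(-3t)sin(t) + K_1e^(-3t)cos(t) + K_2e^(-3t)sin(t) - 2K_2e^(-3t)cos(t)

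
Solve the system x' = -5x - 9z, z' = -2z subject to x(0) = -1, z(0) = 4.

Coefficient matrix A = [[-5, -9], [0, -2]].
Characteristic polynomial det(A - λI) = λ^2 + 7λ + 10 = 0.
Eigenvalues λ = -2, -5.
For λ=-2: (A-λI) row 1 is [-3, -9], so an eigenvector is (3, -1).
For λ=-5: (A-λI) row 1 is [0, -9], so an eigenvector is (1, 0).
General solution: K_1e^(-2t)(3,-1) + K_2e^(-5t)(1,0).
Applying x(0)=-1, z(0)=4 gives K_1=-4, K_2=11.

x(t) = -12e^(-2t) + 11e^(-5t), z(t) = 4e^(-2t)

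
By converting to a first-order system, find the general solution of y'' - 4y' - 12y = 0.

y(t) = K_1e^(6t) + K_2e^(-2t)

Let x_1 = y, x_2 = y'. Then x_1' = x_2 and x_2' = 12x_1 + 4x_2.
A = [[0,1],[12,4]]; det(A-λI) = λ^2 - 4λ - 12.
Eigenvalues λ = 6, -2 with eigenvectors (1,6), (1,-2).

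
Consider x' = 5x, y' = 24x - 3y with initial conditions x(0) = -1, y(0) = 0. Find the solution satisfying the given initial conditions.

Coefficient matrix A = [[5, 0], [24, -3]].
Characteristic polynomial det(A - λI) = λ^2 - 2λ - 15 = 0.
Eigenvalues λ = 5, -3.
For λ=5: (A-λI) row 2 is [24, -8], so an eigenvector is (-1, -3).
For λ=-3: (A-λI) row 1 is [8, 0], so an eigenvector is (0, -1).
General solution: c_1e^(5t)(-1,-3) + c_2e^(-3t)(0,-1).
Applying x(0)=-1, y(0)=0 gives c_1=1, c_2=-3.

x(t) = -e^(5t), y(t) = -3e^(5t) + 3e^(-3t)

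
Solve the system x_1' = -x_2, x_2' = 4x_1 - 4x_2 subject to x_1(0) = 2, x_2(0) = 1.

Coefficient matrix A = [[0, -1], [4, -4]].
Characteristic polynomial det(A - λI) = λ^2 + 4λ + 4 = 0.
Single eigenvalue λ = -2 with algebraic multiplicity 2.
Eigenvector v = (1,2); generalized eigenvector w with (A-λI)w=v is (-1,-3).
General solution: e^(-2t)[K_1·v + K_2·(t·v + w)].
Applying x_1(0)=2, x_2(0)=1 gives K_1=5, K_2=3.

x_1(t) = 3te^(-2t) + 2e^(-2t), x_2(t) = 6te^(-2t) + e^(-2t)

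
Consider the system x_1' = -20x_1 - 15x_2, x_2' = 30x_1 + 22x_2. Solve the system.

x_1(t) = c_1e^(t)sin(3t) + 2c_1e^(t)cos(3t) + 2c_2e^(t)sin(3t) - c_2e^(t)cos(3t), x_2(t) = -c_1e^(t)sin(3t) - 3c_1e^(t)cos(3t) - 3c_2e^(t)sin(3t) + c_2e^(t)cos(3t)

Coefficient matrix A = [[-20, -15], [30, 22]].
Characteristic polynomial det(A - λI) = λ^2 - 2λ + 10 = 0.
Eigenvalues λ = 1 ± 3i (complex conjugate pair).
For λ=1+3i: an eigenvector is (2,-3) - i(1,-1) = (2 - i, -3 + i).
A real fundamental pair from Re and Im of e^((1+3i)t)v: X_1 = e^(t)(cos(3t)·(2,-3) + sin(3t)·(1,-1)), X_2 = e^(t)(sin(3t)·(2,-3) - cos(3t)·(1,-1)).
General solution: c_1X_1 + c_2X_2.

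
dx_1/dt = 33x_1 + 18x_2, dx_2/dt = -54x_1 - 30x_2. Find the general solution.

Coefficient matrix A = [[33, 18], [-54, -30]].
Characteristic polynomial det(A - λI) = λ^2 - 3λ - 18 = 0.
Eigenvalues λ = 6, -3.
For λ=6: (A-λI) row 1 is [27, 18], so an eigenvector is (-2, 3).
For λ=-3: (A-λI) row 1 is [36, 18], so an eigenvector is (1, -2).
General solution: K_1e^(6t)(-2,3) + K_2e^(-3t)(1,-2).

x_1(t) = -2K_1e^(6t) + K_2e^(-3t), x_2(t) = 3K_1e^(6t) - 2K_2e^(-3t)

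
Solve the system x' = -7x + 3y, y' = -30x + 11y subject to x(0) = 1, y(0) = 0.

x(t) = -3e^(2t)sin(3t) + e^(2t)cos(3t), y(t) = -10e^(2t)sin(3t)

Coefficient matrix A = [[-7, 3], [-30, 11]].
Characteristic polynomial det(A - λI) = λ^2 - 4λ + 13 = 0.
Eigenvalues λ = 2 ± 3i (complex conjugate pair).
For λ=2+3i: an eigenvector is (1,3) - i(0,-1) = (1, 3 + i).
A real fundamental pair from Re and Im of e^((2+3i)t)v: X_1 = e^(2t)(cos(3t)·(1,3) + sin(3t)·(0,-1)), X_2 = e^(2t)(sin(3t)·(1,3) - cos(3t)·(0,-1)).
General solution: c_1X_1 + c_2X_2.
Applying x(0)=1, y(0)=0 gives c_1=1, c_2=-3.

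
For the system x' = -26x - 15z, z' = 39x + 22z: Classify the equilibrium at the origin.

stable spiral

A = [[-26,-15],[39,22]]; det(A-λI) = λ^2 + 4λ + 13.
λ = -2 ± 3i: negative real part.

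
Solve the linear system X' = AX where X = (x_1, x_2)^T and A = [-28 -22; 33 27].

Coefficient matrix A = [[-28, -22], [33, 27]].
Characteristic polynomial det(A - λI) = λ^2 + λ - 30 = 0.
Eigenvalues λ = -6, 5.
For λ=-6: (A-λI) row 1 is [-22, -22], so an eigenvector is (1, -1).
For λ=5: (A-λI) row 1 is [-33, -22], so an eigenvector is (-2, 3).
General solution: c_1e^(-6t)(1,-1) + c_2e^(5t)(-2,3).

x_1(t) = c_1e^(-6t) - 2c_2e^(5t), x_2(t) = -c_1e^(-6t) + 3c_2e^(5t)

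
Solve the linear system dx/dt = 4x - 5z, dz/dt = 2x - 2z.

Coefficient matrix A = [[4, -5], [2, -2]].
Characteristic polynomial det(A - λI) = λ^2 - 2λ + 2 = 0.
Eigenvalues λ = 1 ± i (complex conjugate pair).
For λ=1+i: an eigenvector is (-1,-1) - i(2,1) = (-1 - 2i, -1 - i).
A real fundamental pair from Re and Im of e^((1+i)t)v: X_1 = e^(t)(cos(t)·(-1,-1) + sin(t)·(2,1)), X_2 = e^(t)(sin(t)·(-1,-1) - cos(t)·(2,1)).
General solution: C_1X_1 + C_2X_2.

x(t) = 2C_1e^(t)sin(t) - C_1e^(t)cos(t) - C_2e^(t)sin(t) - 2C_2e^(t)cos(t), z(t) = C_1e^(t)sin(t) - C_1e^(t)cos(t) - C_2e^(t)sin(t) - C_2e^(t)cos(t)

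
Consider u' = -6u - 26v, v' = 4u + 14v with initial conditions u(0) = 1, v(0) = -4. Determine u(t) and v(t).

Coefficient matrix A = [[-6, -26], [4, 14]].
Characteristic polynomial det(A - λI) = λ^2 - 8λ + 20 = 0.
Eigenvalues λ = 4 ± 2i (complex conjugate pair).
For λ=4+2i: an eigenvector is (-2,1) - i(-3,1) = (-2 + 3i, 1 - i).
A real fundamental pair from Re and Im of e^((4+2i)t)v: X_1 = e^(4t)(cos(2t)·(-2,1) + sin(2t)·(-3,1)), X_2 = e^(4t)(sin(2t)·(-2,1) - cos(2t)·(-3,1)).
General solution: K_1X_1 + K_2X_2.
Applying u(0)=1, v(0)=-4 gives K_1=-11, K_2=-7.

u(t) = 47e^(4t)sin(2t) + e^(4t)cos(2t), v(t) = -18e^(4t)sin(2t) - 4e^(4t)cos(2t)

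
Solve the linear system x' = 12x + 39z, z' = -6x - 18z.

Coefficient matrix A = [[12, 39], [-6, -18]].
Characteristic polynomial det(A - λI) = λ^2 + 6λ + 18 = 0.
Eigenvalues λ = -3 ± 3i (complex conjugate pair).
For λ=-3+3i: an eigenvector is (-2,1) - i(3,-1) = (-2 - 3i, 1 + i).
A real fundamental pair from Re and Im of e^((-3+3i)t)v: X_1 = e^(-3t)(cos(3t)·(-2,1) + sin(3t)·(3,-1)), X_2 = e^(-3t)(sin(3t)·(-2,1) - cos(3t)·(3,-1)).
General solution: K_1X_1 + K_2X_2.

x(t) = 3K_1e^(-3t)sin(3t) - 2K_1e^(-3t)cos(3t) - 2K_2e^(-3t)sin(3t) - 3K_2e^(-3t)cos(3t), z(t) = -K_1e^(-3t)sin(3t) + K_1e^(-3t)cos(3t) + K_2e^(-3t)sin(3t) + K_2e^(-3t)cos(3t)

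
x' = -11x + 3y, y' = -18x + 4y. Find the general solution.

x(t) = c_1e^(-2t) - c_2e^(-5t), y(t) = 3c_1e^(-2t) - 2c_2e^(-5t)

Coefficient matrix A = [[-11, 3], [-18, 4]].
Characteristic polynomial det(A - λI) = λ^2 + 7λ + 10 = 0.
Eigenvalues λ = -2, -5.
For λ=-2: (A-λI) row 1 is [-9, 3], so an eigenvector is (1, 3).
For λ=-5: (A-λI) row 1 is [-6, 3], so an eigenvector is (-1, -2).
General solution: c_1e^(-2t)(1,3) + c_2e^(-5t)(-1,-2).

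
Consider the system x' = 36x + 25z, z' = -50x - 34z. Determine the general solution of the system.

Coefficient matrix A = [[36, 25], [-50, -34]].
Characteristic polynomial det(A - λI) = λ^2 - 2λ + 26 = 0.
Eigenvalues λ = 1 ± 5i (complex conjugate pair).
For λ=1+5i: an eigenvector is (1,-1) - i(2,-3) = (1 - 2i, -1 + 3i).
A real fundamental pair from Re and Im of e^((1+5i)t)v: X_1 = e^(t)(cos(5t)·(1,-1) + sin(5t)·(2,-3)), X_2 = e^(t)(sin(5t)·(1,-1) - cos(5t)·(2,-3)).
General solution: C_1X_1 + C_2X_2.

x(t) = 2C_1e^(t)sin(5t) + C_1e^(t)cos(5t) + C_2e^(t)sin(5t) - 2C_2e^(t)cos(5t), z(t) = -3C_1e^(t)sin(5t) - C_1e^(t)cos(5t) - C_2e^(t)sin(5t) + 3C_2e^(t)cos(5t)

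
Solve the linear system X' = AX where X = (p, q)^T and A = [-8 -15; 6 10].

p(t) = -c_1e^(t)sin(3t) + 2c_1e^(t)cos(3t) + 2c_2e^(t)sin(3t) + c_2e^(t)cos(3t), q(t) = c_1e^(t)sin(3t) - c_1e^(t)cos(3t) - c_2e^(t)sin(3t) - c_2e^(t)cos(3t)

Coefficient matrix A = [[-8, -15], [6, 10]].
Characteristic polynomial det(A - λI) = λ^2 - 2λ + 10 = 0.
Eigenvalues λ = 1 ± 3i (complex conjugate pair).
For λ=1+3i: an eigenvector is (2,-1) - i(-1,1) = (2 + i, -1 - i).
A real fundamental pair from Re and Im of e^((1+3i)t)v: X_1 = e^(t)(cos(3t)·(2,-1) + sin(3t)·(-1,1)), X_2 = e^(t)(sin(3t)·(2,-1) - cos(3t)·(-1,1)).
General solution: c_1X_1 + c_2X_2.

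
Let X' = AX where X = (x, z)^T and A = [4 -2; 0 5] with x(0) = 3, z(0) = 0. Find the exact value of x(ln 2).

48

A = [[4,-2],[0,5]]; eigenvalues λ = 5, 4.
Eigenvectors: (-2,1) for λ=5, (1,0) for λ=4.
From the initial condition, c_1 = 0, c_2 = 3.
x(ln 2) = (0)(2^5)(-2) + (3)(2^4)(1) = 48.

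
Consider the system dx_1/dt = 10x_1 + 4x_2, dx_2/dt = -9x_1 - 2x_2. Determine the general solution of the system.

x_1(t) = -2c_1e^(4t) - 2c_2te^(4t) - c_2e^(4t), x_2(t) = 3c_1e^(4t) + 3c_2te^(4t) + c_2e^(4t)

Coefficient matrix A = [[10, 4], [-9, -2]].
Characteristic polynomial det(A - λI) = λ^2 - 8λ + 16 = 0.
Single eigenvalue λ = 4 with algebraic multiplicity 2.
Eigenvector v = (-2,3); generalized eigenvector w with (A-λI)w=v is (-1,1).
General solution: e^(4t)[c_1·v + c_2·(t·v + w)].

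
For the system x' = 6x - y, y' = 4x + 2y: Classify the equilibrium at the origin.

A = [[6,-1],[4,2]]; det(A-λI) = λ^2 - 8λ + 16.
repeated λ = 4 with a single eigenvector.

unstable improper node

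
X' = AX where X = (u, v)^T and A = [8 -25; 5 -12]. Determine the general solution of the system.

u(t) = 2K_1e^(-2t)sin(5t) + K_1e^(-2t)cos(5t) + K_2e^(-2t)sin(5t) - 2K_2e^(-2t)cos(5t), v(t) = K_1e^(-2t)sin(5t) - K_2e^(-2t)cos(5t)

Coefficient matrix A = [[8, -25], [5, -12]].
Characteristic polynomial det(A - λI) = λ^2 + 4λ + 29 = 0.
Eigenvalues λ = -2 ± 5i (complex conjugate pair).
For λ=-2+5i: an eigenvector is (1,0) - i(2,1) = (1 - 2i, 0 - i).
A real fundamental pair from Re and Im of e^((-2+5i)t)v: X_1 = e^(-2t)(cos(5t)·(1,0) + sin(5t)·(2,1)), X_2 = e^(-2t)(sin(5t)·(1,0) - cos(5t)·(2,1)).
General solution: K_1X_1 + K_2X_2.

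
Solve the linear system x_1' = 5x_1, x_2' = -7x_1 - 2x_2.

x_1(t) = K_2e^(5t), x_2(t) = K_1e^(-2t) - K_2e^(5t)

Coefficient matrix A = [[5, 0], [-7, -2]].
Characteristic polynomial det(A - λI) = λ^2 - 3λ - 10 = 0.
Eigenvalues λ = -2, 5.
For λ=-2: (A-λI) row 1 is [7, 0], so an eigenvector is (0, 1).
For λ=5: (A-λI) row 2 is [-7, -7], so an eigenvector is (1, -1).
General solution: K_1e^(-2t)(0,1) + K_2e^(5t)(1,-1).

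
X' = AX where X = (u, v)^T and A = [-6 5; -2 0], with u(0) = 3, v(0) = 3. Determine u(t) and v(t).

u(t) = 6e^(-3t)sin(t) + 3e^(-3t)cos(t), v(t) = 3e^(-3t)sin(t) + 3e^(-3t)cos(t)

Coefficient matrix A = [[-6, 5], [-2, 0]].
Characteristic polynomial det(A - λI) = λ^2 + 6λ + 10 = 0.
Eigenvalues λ = -3 ± i (complex conjugate pair).
For λ=-3+i: an eigenvector is (2,1) - i(-1,-1) = (2 + i, 1 + i).
A real fundamental pair from Re and Im of e^((-3+i)t)v: X_1 = e^(-3t)(cos(t)·(2,1) + sin(t)·(-1,-1)), X_2 = e^(-3t)(sin(t)·(2,1) - cos(t)·(-1,-1)).
General solution: c_1X_1 + c_2X_2.
Applying u(0)=3, v(0)=3 gives c_1=0, c_2=3.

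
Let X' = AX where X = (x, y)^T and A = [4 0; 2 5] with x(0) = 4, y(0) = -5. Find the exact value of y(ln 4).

1024

A = [[4,0],[2,5]]; eigenvalues λ = 4, 5.
Eigenvectors: (-1,2) for λ=4, (0,1) for λ=5.
From the initial condition, c_1 = -4, c_2 = 3.
y(ln 4) = (-4)(4^4)(2) + (3)(4^5)(1) = 1024.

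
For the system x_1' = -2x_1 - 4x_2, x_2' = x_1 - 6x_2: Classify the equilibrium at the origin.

stable improper node

A = [[-2,-4],[1,-6]]; det(A-λI) = λ^2 + 8λ + 16.
repeated λ = -4 with a single eigenvector.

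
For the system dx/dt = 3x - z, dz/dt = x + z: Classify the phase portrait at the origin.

A = [[3,-1],[1,1]]; det(A-λI) = λ^2 - 4λ + 4.
repeated λ = 2 with a single eigenvector.

unstable improper node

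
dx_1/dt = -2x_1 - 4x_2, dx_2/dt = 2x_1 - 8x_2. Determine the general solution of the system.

x_1(t) = 2C_1e^(-4t) + C_2e^(-6t), x_2(t) = C_1e^(-4t) + C_2e^(-6t)

Coefficient matrix A = [[-2, -4], [2, -8]].
Characteristic polynomial det(A - λI) = λ^2 + 10λ + 24 = 0.
Eigenvalues λ = -4, -6.
For λ=-4: (A-λI) row 1 is [2, -4], so an eigenvector is (2, 1).
For λ=-6: (A-λI) row 1 is [4, -4], so an eigenvector is (1, 1).
General solution: C_1e^(-4t)(2,1) + C_2e^(-6t)(1,1).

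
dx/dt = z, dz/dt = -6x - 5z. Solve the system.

x(t) = -c_1e^(-2t) - c_2e^(-3t), z(t) = 2c_1e^(-2t) + 3c_2e^(-3t)

Coefficient matrix A = [[0, 1], [-6, -5]].
Characteristic polynomial det(A - λI) = λ^2 + 5λ + 6 = 0.
Eigenvalues λ = -2, -3.
For λ=-2: (A-λI) row 1 is [2, 1], so an eigenvector is (-1, 2).
For λ=-3: (A-λI) row 1 is [3, 1], so an eigenvector is (-1, 3).
General solution: c_1e^(-2t)(-1,2) + c_2e^(-3t)(-1,3).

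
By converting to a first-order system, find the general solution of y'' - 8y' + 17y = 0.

Let x_1 = y, x_2 = y'. Then x_1' = x_2 and x_2' = -17x_1 + 8x_2.
A = [[0,1],[-17,8]]; det(A-λI) = λ^2 - 8λ + 17.
Eigenvalues λ = 4 ± i.

y(t) = c_1e^(4t)cos(t) + c_2e^(4t)sin(t)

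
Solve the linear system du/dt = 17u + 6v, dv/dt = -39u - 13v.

u(t) = C_1e^(2t)sin(3t) - C_1e^(2t)cos(3t) - C_2e^(2t)sin(3t) - C_2e^(2t)cos(3t), v(t) = -2C_1e^(2t)sin(3t) + 3C_1e^(2t)cos(3t) + 3C_2e^(2t)sin(3t) + 2C_2e^(2t)cos(3t)

Coefficient matrix A = [[17, 6], [-39, -13]].
Characteristic polynomial det(A - λI) = λ^2 - 4λ + 13 = 0.
Eigenvalues λ = 2 ± 3i (complex conjugate pair).
For λ=2+3i: an eigenvector is (-1,3) - i(1,-2) = (-1 - i, 3 + 2i).
A real fundamental pair from Re and Im of e^((2+3i)t)v: X_1 = e^(2t)(cos(3t)·(-1,3) + sin(3t)·(1,-2)), X_2 = e^(2t)(sin(3t)·(-1,3) - cos(3t)·(1,-2)).
General solution: C_1X_1 + C_2X_2.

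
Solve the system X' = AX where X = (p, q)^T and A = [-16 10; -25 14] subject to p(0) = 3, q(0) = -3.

p(t) = -15e^(-t)sin(5t) + 3e^(-t)cos(5t), q(t) = -24e^(-t)sin(5t) - 3e^(-t)cos(5t)

Coefficient matrix A = [[-16, 10], [-25, 14]].
Characteristic polynomial det(A - λI) = λ^2 + 2λ + 26 = 0.
Eigenvalues λ = -1 ± 5i (complex conjugate pair).
For λ=-1+5i: an eigenvector is (-1,-2) - i(-1,-1) = (-1 + i, -2 + i).
A real fundamental pair from Re and Im of e^((-1+5i)t)v: X_1 = e^(-t)(cos(5t)·(-1,-2) + sin(5t)·(-1,-1)), X_2 = e^(-t)(sin(5t)·(-1,-2) - cos(5t)·(-1,-1)).
General solution: c_1X_1 + c_2X_2.
Applying p(0)=3, q(0)=-3 gives c_1=6, c_2=9.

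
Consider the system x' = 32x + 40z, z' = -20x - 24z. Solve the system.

x(t) = -3K_1e^(4t)sin(4t) + K_1e^(4t)cos(4t) + K_2e^(4t)sin(4t) + 3K_2e^(4t)cos(4t), z(t) = 2K_1e^(4t)sin(4t) - K_1e^(4t)cos(4t) - K_2e^(4t)sin(4t) - 2K_2e^(4t)cos(4t)

Coefficient matrix A = [[32, 40], [-20, -24]].
Characteristic polynomial det(A - λI) = λ^2 - 8λ + 32 = 0.
Eigenvalues λ = 4 ± 4i (complex conjugate pair).
For λ=4+4i: an eigenvector is (1,-1) - i(-3,2) = (1 + 3i, -1 - 2i).
A real fundamental pair from Re and Im of e^((4+4i)t)v: X_1 = e^(4t)(cos(4t)·(1,-1) + sin(4t)·(-3,2)), X_2 = e^(4t)(sin(4t)·(1,-1) - cos(4t)·(-3,2)).
General solution: K_1X_1 + K_2X_2.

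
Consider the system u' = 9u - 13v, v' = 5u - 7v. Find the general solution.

Coefficient matrix A = [[9, -13], [5, -7]].
Characteristic polynomial det(A - λI) = λ^2 - 2λ + 2 = 0.
Eigenvalues λ = 1 ± i (complex conjugate pair).
For λ=1+i: an eigenvector is (2,1) - i(3,2) = (2 - 3i, 1 - 2i).
A real fundamental pair from Re and Im of e^((1+i)t)v: X_1 = e^(t)(cos(t)·(2,1) + sin(t)·(3,2)), X_2 = e^(t)(sin(t)·(2,1) - cos(t)·(3,2)).
General solution: K_1X_1 + K_2X_2.

u(t) = 3K_1e^(t)sin(t) + 2K_1e^(t)cos(t) + 2K_2e^(t)sin(t) - 3K_2e^(t)cos(t), v(t) = 2K_1e^(t)sin(t) + K_1e^(t)cos(t) + K_2e^(t)sin(t) - 2K_2e^(t)cos(t)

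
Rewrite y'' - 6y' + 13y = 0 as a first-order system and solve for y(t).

Let x_1 = y, x_2 = y'. Then x_1' = x_2 and x_2' = -13x_1 + 6x_2.
A = [[0,1],[-13,6]]; det(A-λI) = λ^2 - 6λ + 13.
Eigenvalues λ = 3 ± 2i.

y(t) = K_1e^(3t)cos(2t) + K_2e^(3t)sin(2t)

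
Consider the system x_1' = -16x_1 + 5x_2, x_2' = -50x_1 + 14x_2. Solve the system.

Coefficient matrix A = [[-16, 5], [-50, 14]].
Characteristic polynomial det(A - λI) = λ^2 + 2λ + 26 = 0.
Eigenvalues λ = -1 ± 5i (complex conjugate pair).
For λ=-1+5i: an eigenvector is (-1,-3) - i(0,1) = (-1, -3 - i).
A real fundamental pair from Re and Im of e^((-1+5i)t)v: X_1 = e^(-t)(cos(5t)·(-1,-3) + sin(5t)·(0,1)), X_2 = e^(-t)(sin(5t)·(-1,-3) - cos(5t)·(0,1)).
General solution: K_1X_1 + K_2X_2.

x_1(t) = -K_1e^(-t)cos(5t) - K_2e^(-t)sin(5t), x_2(t) = K_1e^(-t)sin(5t) - 3K_1e^(-t)cos(5t) - 3K_2e^(-t)sin(5t) - K_2e^(-t)cos(5t)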